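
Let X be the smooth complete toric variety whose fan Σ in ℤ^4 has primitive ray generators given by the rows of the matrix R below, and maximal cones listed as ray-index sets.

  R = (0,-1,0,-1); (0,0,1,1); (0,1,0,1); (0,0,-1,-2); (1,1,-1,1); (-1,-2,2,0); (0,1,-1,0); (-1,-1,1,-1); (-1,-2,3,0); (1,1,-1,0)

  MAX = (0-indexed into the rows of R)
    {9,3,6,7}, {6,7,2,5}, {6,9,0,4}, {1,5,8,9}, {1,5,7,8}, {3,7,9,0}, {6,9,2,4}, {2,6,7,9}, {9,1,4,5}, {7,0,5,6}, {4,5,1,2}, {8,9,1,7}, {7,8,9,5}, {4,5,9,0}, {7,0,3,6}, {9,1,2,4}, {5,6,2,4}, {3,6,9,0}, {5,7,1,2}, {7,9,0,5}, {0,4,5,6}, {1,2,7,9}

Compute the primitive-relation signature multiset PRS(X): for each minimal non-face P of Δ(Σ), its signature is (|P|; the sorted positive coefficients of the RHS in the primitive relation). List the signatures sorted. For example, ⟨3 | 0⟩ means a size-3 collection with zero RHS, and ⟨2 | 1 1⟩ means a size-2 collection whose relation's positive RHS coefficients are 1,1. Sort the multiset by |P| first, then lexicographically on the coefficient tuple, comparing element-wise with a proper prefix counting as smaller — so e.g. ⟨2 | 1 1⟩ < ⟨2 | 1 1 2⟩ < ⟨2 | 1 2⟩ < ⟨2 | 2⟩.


|primitive collections| = 17. Relations:

  P = {0,2}:  v_{0} + v_{2} = 0  →  sig = ⟨2 | 0⟩
  P = {4,7}:  v_{4} + v_{7} = 0  →  sig = ⟨2 | 0⟩
  P = {1,6}:  v_{1} + v_{6} = v_{2}  →  sig = ⟨2 | 1⟩
  P = {0,1}:  v_{0} + v_{1} = v_{5} + v_{9}  →  sig = ⟨2 | 1 1⟩
  P = {1,3}:  v_{1} + v_{3} = v_{7} + v_{9}  →  sig = ⟨2 | 1 1⟩
  P = {3,5}:  v_{3} + v_{5} = v_{0} + v_{7}  →  sig = ⟨2 | 1 1⟩
  P = {6,8}:  v_{6} + v_{8} = v_{1} + v_{7}  →  sig = ⟨2 | 1 1⟩
  P = {2,3}:  v_{2} + v_{3} = v_{6} + v_{7} + v_{9}  →  sig = ⟨2 | 1 1 1⟩
  P = {3,4}:  v_{3} + v_{4} = v_{0} + v_{6} + v_{9}  →  sig = ⟨2 | 1 1 1⟩
  P = {4,8}:  v_{4} + v_{8} = v_{1} + v_{5} + v_{9}  →  sig = ⟨2 | 1 1 1⟩
  P = {2,8}:  v_{2} + v_{8} = 2·v_{1} + v_{7}  →  sig = ⟨2 | 1 2⟩
  P = {0,8}:  v_{0} + v_{8} = 2·v_{5} + v_{7} + 2·v_{9}  →  sig = ⟨2 | 1 2 2⟩
  P = {3,8}:  v_{3} + v_{8} = v_{5} + 2·v_{7} + 2·v_{9}  →  sig = ⟨2 | 1 2 2⟩
  P = {5,6,9}:  v_{5} + v_{6} + v_{9} = 0  →  sig = ⟨3 | 0⟩
  P = {2,5,9}:  v_{2} + v_{5} + v_{9} = v_{1}  →  sig = ⟨3 | 1⟩
  P = {0,6,7,9}:  v_{0} + v_{6} + v_{7} + v_{9} = v_{3}  →  sig = ⟨4 | 1⟩
  P = {1,5,7,9}:  v_{1} + v_{5} + v_{7} + v_{9} = v_{8}  →  sig = ⟨4 | 1⟩

so the primitive-relation signature multiset is
[⟨2 | 0⟩, ⟨2 | 0⟩, ⟨2 | 1⟩, ⟨2 | 1 1⟩, ⟨2 | 1 1⟩, ⟨2 | 1 1⟩, ⟨2 | 1 1⟩, ⟨2 | 1 1 1⟩, ⟨2 | 1 1 1⟩, ⟨2 | 1 1 1⟩, ⟨2 | 1 2⟩, ⟨2 | 1 2 2⟩, ⟨2 | 1 2 2⟩, ⟨3 | 0⟩, ⟨3 | 1⟩, ⟨4 | 1⟩, ⟨4 | 1⟩]


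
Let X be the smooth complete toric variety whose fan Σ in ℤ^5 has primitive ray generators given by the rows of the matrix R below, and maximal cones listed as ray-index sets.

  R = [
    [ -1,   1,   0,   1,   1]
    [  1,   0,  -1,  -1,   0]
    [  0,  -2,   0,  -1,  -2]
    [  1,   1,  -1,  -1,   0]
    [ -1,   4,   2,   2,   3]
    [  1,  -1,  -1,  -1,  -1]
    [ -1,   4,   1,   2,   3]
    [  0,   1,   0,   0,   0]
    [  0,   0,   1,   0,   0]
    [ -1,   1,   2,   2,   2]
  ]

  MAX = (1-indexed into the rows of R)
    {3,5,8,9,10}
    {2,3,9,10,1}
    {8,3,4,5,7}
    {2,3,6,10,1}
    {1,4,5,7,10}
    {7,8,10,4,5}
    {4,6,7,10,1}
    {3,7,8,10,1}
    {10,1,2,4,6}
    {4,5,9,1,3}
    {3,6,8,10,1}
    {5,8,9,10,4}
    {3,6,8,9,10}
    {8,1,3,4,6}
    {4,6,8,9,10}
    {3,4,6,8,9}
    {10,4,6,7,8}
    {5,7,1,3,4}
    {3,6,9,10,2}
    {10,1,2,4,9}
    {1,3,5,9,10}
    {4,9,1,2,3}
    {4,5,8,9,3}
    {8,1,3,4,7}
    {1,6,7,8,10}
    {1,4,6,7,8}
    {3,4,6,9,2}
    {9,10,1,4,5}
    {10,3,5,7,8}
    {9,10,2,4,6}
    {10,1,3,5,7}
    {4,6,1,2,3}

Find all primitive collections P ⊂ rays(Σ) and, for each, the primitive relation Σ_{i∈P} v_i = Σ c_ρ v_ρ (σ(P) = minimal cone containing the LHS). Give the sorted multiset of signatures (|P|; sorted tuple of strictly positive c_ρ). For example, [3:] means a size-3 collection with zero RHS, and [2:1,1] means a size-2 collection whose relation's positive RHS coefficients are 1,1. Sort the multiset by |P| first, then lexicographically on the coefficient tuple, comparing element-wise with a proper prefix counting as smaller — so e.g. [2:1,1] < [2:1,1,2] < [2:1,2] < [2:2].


Primitive collections (11):

  P = {2,8}:  v_{2} + v_{8} = v_{4}  →  sig = [2:1]
  P = {7,9}:  v_{7} + v_{9} = v_{5}  →  sig = [2:1]
  P = {5,6}:  v_{5} + v_{6} = v_{4} + v_{8} + v_{10}  →  sig = [2:1,1,1]
  P = {2,5}:  v_{2} + v_{5} = v_{1} + 2·v_{4} + v_{9} + v_{10}  →  sig = [2:1,1,1,2]
  P = {2,7}:  v_{2} + v_{7} = v_{1} + 2·v_{4} + v_{10}  →  sig = [2:1,1,2]
  P = {1,6,9}:  v_{1} + v_{6} + v_{9} = 0  →  sig = [3:]
  P = {3,4,10}:  v_{3} + v_{4} + v_{10} = v_{9}  →  sig = [3:1]
  P = {3,6,7}:  v_{3} + v_{6} + v_{7} = v_{8}  →  sig = [3:1]
  P = {1,8,9}:  v_{1} + v_{8} + v_{9} = v_{3} + v_{7}  →  sig = [3:1,1]
  P = {1,5,8}:  v_{1} + v_{5} + v_{8} = v_{3} + 2·v_{7}  →  sig = [3:1,2]
  P = {1,4,8,10}:  v_{1} + v_{4} + v_{8} + v_{10} = v_{7}  →  sig = [4:1]

so the primitive-relation signature multiset is
    [2:1]
    [2:1]
    [2:1,1,1]
    [2:1,1,1,2]
    [2:1,1,2]
    [3:]
    [3:1]
    [3:1]
    [3:1,1]
    [3:1,2]
    [4:1]


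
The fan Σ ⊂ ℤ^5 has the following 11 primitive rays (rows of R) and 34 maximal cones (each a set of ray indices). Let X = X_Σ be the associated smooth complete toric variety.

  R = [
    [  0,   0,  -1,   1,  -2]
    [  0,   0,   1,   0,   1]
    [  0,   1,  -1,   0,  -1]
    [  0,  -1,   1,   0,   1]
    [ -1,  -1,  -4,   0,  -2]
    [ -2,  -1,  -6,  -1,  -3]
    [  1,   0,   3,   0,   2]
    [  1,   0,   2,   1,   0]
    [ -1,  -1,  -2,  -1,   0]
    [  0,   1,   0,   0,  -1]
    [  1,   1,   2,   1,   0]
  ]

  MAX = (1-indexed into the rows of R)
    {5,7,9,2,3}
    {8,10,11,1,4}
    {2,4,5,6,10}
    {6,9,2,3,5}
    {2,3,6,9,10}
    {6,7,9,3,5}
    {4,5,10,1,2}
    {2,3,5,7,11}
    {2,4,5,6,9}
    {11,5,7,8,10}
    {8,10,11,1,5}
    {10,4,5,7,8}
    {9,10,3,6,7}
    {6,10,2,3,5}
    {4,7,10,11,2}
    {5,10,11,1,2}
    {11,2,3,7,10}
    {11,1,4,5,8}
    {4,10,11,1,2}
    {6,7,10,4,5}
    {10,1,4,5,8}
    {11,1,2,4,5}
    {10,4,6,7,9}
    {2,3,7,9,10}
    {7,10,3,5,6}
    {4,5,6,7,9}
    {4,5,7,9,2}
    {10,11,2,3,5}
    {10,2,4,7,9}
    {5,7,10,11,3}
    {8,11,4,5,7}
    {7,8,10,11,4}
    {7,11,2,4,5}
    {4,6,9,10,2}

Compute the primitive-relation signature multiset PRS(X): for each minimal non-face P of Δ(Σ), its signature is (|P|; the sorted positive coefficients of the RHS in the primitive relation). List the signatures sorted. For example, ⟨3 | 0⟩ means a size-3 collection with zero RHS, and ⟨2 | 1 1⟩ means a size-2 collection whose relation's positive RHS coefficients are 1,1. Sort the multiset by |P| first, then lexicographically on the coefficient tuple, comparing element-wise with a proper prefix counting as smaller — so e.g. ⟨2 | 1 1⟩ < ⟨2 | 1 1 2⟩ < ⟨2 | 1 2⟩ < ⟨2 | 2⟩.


Δ(Σ) — 11 vertices, 15 min non-faces:

  P={3,4}:  v_{3} + v_{4} = 0 ; sig = ⟨2 | 0⟩
  P={9,11}:  v_{9} + v_{11} = 0 ; sig = ⟨2 | 0⟩
  P={1,7}:  v_{1} + v_{7} = v_{8} ; sig = ⟨2 | 1⟩
  P={2,8}:  v_{2} + v_{8} = v_{4} + v_{11} ; sig = ⟨2 | 1 1⟩
  P={6,11}:  v_{6} + v_{11} = v_{5} + v_{10} ; sig = ⟨2 | 1 1⟩
  P={1,3}:  v_{1} + v_{3} = v_{5} + v_{10} + v_{11} ; sig = ⟨2 | 1 1 1⟩
  P={1,9}:  v_{1} + v_{9} = v_{4} + v_{5} + v_{10} ; sig = ⟨2 | 1 1 1⟩
  P={3,8}:  v_{3} + v_{8} = v_{5} + v_{7} + v_{10} + v_{11} ; sig = ⟨2 | 1 1 1 1⟩
  P={8,9}:  v_{8} + v_{9} = v_{4} + v_{5} + v_{7} + v_{10} ; sig = ⟨2 | 1 1 1 1⟩
  P={6,8}:  v_{6} + v_{8} = v_{4} + 2·v_{5} + v_{7} + 2·v_{10} ; sig = ⟨2 | 1 1 2 2⟩
  P={1,6}:  v_{1} + v_{6} = v_{4} + 2·v_{5} + 2·v_{10} ; sig = ⟨2 | 1 2 2⟩
  P={2,6,7}:  v_{2} + v_{6} + v_{7} = v_{9} ; sig = ⟨3 | 1⟩
  P={5,9,10}:  v_{5} + v_{9} + v_{10} = v_{6} ; sig = ⟨3 | 1⟩
  P={2,5,7,10}:  v_{2} + v_{5} + v_{7} + v_{10} = 0 ; sig = ⟨4 | 0⟩
  P={4,5,10,11}:  v_{4} + v_{5} + v_{10} + v_{11} = v_{1} ; sig = ⟨4 | 1⟩

Signatures (|P|; sorted positive RHS coefficients), sorted:
[⟨2 | 0⟩, ⟨2 | 0⟩, ⟨2 | 1⟩, ⟨2 | 1 1⟩, ⟨2 | 1 1⟩, ⟨2 | 1 1 1⟩, ⟨2 | 1 1 1⟩, ⟨2 | 1 1 1 1⟩, ⟨2 | 1 1 1 1⟩, ⟨2 | 1 1 2 2⟩, ⟨2 | 1 2 2⟩, ⟨3 | 1⟩, ⟨3 | 1⟩, ⟨4 | 0⟩, ⟨4 | 1⟩]


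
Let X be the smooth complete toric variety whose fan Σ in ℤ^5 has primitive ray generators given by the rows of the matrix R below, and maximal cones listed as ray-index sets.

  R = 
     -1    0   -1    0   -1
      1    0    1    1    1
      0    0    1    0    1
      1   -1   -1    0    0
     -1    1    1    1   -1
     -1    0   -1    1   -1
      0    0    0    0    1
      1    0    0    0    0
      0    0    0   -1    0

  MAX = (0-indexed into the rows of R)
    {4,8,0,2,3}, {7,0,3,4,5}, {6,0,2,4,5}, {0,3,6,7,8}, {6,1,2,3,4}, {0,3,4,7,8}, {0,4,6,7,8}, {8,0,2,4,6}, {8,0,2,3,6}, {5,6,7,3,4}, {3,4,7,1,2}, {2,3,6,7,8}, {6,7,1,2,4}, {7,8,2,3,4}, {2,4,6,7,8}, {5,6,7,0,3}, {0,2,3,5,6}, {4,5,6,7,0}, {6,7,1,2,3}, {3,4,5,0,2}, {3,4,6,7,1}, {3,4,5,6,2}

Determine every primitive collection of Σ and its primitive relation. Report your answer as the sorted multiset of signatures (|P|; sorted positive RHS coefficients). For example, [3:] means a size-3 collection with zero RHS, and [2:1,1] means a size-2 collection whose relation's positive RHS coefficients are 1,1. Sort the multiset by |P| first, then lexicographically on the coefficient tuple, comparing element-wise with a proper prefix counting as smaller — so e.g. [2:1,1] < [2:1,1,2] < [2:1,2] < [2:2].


|primitive collections| = 9. Relations:

  • {5,8}:  v_{5} + v_{8} = v_{0} ; sig = [2:1]
  • {1,8}:  v_{1} + v_{8} = v_{2} + v_{7} ; sig = [2:1,1]
  • {0,1}:  v_{0} + v_{1} = v_{3} + v_{4} + v_{6} ; sig = [2:1,1,1]
  • {1,5}:  v_{1} + v_{5} = 2·v_{3} + 2·v_{4} + 2·v_{6} ; sig = [2:2,2,2]
  • {0,2,7}:  v_{0} + v_{2} + v_{7} = 0 ; sig = [3:]
  • {2,5,7}:  v_{2} + v_{5} + v_{7} = v_{3} + v_{4} + v_{6} ; sig = [3:1,1,1]
  • {3,4,6,8}:  v_{3} + v_{4} + v_{6} + v_{8} = 0 ; sig = [4:]
  • {0,3,4,6}:  v_{0} + v_{3} + v_{4} + v_{6} = v_{5} ; sig = [4:1]
  • {2,3,4,6,7}:  v_{2} + v_{3} + v_{4} + v_{6} + v_{7} = v_{1} ; sig = [5:1]

Signatures (|P|; sorted positive RHS coefficients), sorted:
[[2:1], [2:1,1], [2:1,1,1], [2:2,2,2], [3:], [3:1,1,1], [4:], [4:1], [5:1]]


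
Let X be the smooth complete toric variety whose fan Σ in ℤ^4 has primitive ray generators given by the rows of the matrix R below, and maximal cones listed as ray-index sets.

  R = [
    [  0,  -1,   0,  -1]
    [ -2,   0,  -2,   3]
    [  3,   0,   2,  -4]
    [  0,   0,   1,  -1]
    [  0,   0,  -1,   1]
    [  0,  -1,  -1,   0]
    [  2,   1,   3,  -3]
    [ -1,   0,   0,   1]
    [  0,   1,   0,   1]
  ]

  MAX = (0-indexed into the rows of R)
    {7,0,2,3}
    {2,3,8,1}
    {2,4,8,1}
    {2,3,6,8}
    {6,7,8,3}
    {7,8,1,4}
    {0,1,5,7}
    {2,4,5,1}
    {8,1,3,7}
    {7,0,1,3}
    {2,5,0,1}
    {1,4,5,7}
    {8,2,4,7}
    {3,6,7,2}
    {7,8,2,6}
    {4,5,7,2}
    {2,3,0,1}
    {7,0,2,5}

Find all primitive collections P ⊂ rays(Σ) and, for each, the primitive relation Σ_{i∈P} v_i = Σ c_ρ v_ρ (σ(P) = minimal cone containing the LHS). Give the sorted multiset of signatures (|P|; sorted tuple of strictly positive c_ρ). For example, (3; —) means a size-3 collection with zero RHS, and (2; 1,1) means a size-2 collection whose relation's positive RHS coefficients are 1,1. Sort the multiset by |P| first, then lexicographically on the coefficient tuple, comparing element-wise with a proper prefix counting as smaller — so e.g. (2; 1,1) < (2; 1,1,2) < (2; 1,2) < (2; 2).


Δ(Σ) — 9 vertices, 11 min non-faces:

  • {0,8}:  v_{0} + v_{8} = 0 — sig = (2; —)
  • {3,4}:  v_{3} + v_{4} = 0 — sig = (2; —)
  • {0,4}:  v_{0} + v_{4} = v_{5} — sig = (2; 1)
  • {3,5}:  v_{3} + v_{5} = v_{0} — sig = (2; 1)
  • {5,8}:  v_{5} + v_{8} = v_{4} — sig = (2; 1)
  • {1,6}:  v_{1} + v_{6} = v_{3} + v_{8} — sig = (2; 1,1)
  • {5,6}:  v_{5} + v_{6} = v_{2} + v_{7} — sig = (2; 1,1)
  • {0,6}:  v_{0} + v_{6} = v_{2} + v_{3} + v_{7} — sig = (2; 1,1,1)
  • {4,6}:  v_{4} + v_{6} = v_{2} + v_{7} + v_{8} — sig = (2; 1,1,1)
  • {1,2,7}:  v_{1} + v_{2} + v_{7} = 0 — sig = (3; —)
  • {2,3,7,8}:  v_{2} + v_{3} + v_{7} + v_{8} = v_{6} — sig = (4; 1)

Sorted signature multiset PRS(X):
[(2; —), (2; —), (2; 1), (2; 1), (2; 1), (2; 1,1), (2; 1,1), (2; 1,1,1), (2; 1,1,1), (3; —), (4; 1)]


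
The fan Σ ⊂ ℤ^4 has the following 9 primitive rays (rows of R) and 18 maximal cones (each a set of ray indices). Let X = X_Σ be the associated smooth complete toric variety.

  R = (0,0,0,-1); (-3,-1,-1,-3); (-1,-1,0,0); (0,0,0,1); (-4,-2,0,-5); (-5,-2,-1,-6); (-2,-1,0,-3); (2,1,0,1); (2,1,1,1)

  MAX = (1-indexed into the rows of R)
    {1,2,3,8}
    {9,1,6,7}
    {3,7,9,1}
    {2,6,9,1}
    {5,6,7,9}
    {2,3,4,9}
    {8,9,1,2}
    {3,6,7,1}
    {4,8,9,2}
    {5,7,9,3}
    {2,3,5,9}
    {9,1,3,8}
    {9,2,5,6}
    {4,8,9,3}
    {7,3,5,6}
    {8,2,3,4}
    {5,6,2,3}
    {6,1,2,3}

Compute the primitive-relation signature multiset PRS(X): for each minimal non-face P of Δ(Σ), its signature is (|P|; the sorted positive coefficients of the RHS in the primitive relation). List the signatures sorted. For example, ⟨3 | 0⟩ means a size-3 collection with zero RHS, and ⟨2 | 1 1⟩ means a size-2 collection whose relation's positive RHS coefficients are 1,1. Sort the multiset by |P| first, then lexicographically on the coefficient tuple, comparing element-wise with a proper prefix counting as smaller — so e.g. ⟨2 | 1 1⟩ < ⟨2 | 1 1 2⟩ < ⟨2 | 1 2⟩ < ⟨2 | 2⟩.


Δ(Σ) — 9 vertices, 12 min non-faces:

  • {1,4}:  v_{1} + v_{4} = 0 — sig = ⟨2 | 0⟩
  • {2,7}:  v_{2} + v_{7} = v_{6} — sig = ⟨2 | 1⟩
  • {5,8}:  v_{5} + v_{8} = v_{1} + v_{7} — sig = ⟨2 | 1 1⟩
  • {4,7}:  v_{4} + v_{7} = v_{2} + v_{3} + v_{9} — sig = ⟨2 | 1 1 1⟩
  • {4,6}:  v_{4} + v_{6} = 2·v_{2} + v_{3} + v_{9} — sig = ⟨2 | 1 1 2⟩
  • {6,8}:  v_{6} + v_{8} = 2·v_{1} + v_{2} — sig = ⟨2 | 1 2⟩
  • {1,5}:  v_{1} + v_{5} = 2·v_{7} — sig = ⟨2 | 2⟩
  • {7,8}:  v_{7} + v_{8} = 2·v_{1} — sig = ⟨2 | 2⟩
  • {4,5}:  v_{4} + v_{5} = 2·v_{2} + 2·v_{3} + 2·v_{9} — sig = ⟨2 | 2 2 2⟩
  • {3,6,9}:  v_{3} + v_{6} + v_{9} = v_{5} — sig = ⟨3 | 1⟩
  • {1,2,3,9}:  v_{1} + v_{2} + v_{3} + v_{9} = v_{7} — sig = ⟨4 | 1⟩
  • {2,3,8,9}:  v_{2} + v_{3} + v_{8} + v_{9} = v_{1} — sig = ⟨4 | 1⟩

Hence PRS(X_Σ) =
    ⟨2 | 0⟩
    ⟨2 | 1⟩
    ⟨2 | 1 1⟩
    ⟨2 | 1 1 1⟩
    ⟨2 | 1 1 2⟩
    ⟨2 | 1 2⟩
    ⟨2 | 2⟩
    ⟨2 | 2⟩
    ⟨2 | 2 2 2⟩
    ⟨3 | 1⟩
    ⟨4 | 1⟩
    ⟨4 | 1⟩


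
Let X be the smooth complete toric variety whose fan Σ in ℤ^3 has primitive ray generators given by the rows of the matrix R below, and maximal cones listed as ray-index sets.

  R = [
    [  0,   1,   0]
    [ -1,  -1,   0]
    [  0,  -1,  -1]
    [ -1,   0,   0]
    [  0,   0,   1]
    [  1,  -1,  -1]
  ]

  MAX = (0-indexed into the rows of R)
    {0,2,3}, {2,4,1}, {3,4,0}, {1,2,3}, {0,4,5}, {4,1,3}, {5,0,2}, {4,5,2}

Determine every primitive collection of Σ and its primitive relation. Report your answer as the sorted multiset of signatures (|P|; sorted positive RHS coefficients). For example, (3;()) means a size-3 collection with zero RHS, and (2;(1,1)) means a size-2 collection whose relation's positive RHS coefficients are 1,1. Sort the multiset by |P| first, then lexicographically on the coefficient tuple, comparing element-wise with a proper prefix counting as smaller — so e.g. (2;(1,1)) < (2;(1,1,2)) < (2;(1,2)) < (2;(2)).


5 collections generate NE(X_Σ); each relation:

  P = {0,1}:  v_{0} + v_{1} = v_{3} — sig = (2;(1))
  P = {3,5}:  v_{3} + v_{5} = v_{2} — sig = (2;(1))
  P = {1,5}:  v_{1} + v_{5} = 2·v_{2} + v_{4} — sig = (2;(1,2))
  P = {0,2,4}:  v_{0} + v_{2} + v_{4} = 0 — sig = (3;())
  P = {2,3,4}:  v_{2} + v_{3} + v_{4} = v_{1} — sig = (3;(1))

Hence PRS(X_Σ) =
    (2;(1))
    (2;(1))
    (2;(1,2))
    (3;())
    (3;(1))


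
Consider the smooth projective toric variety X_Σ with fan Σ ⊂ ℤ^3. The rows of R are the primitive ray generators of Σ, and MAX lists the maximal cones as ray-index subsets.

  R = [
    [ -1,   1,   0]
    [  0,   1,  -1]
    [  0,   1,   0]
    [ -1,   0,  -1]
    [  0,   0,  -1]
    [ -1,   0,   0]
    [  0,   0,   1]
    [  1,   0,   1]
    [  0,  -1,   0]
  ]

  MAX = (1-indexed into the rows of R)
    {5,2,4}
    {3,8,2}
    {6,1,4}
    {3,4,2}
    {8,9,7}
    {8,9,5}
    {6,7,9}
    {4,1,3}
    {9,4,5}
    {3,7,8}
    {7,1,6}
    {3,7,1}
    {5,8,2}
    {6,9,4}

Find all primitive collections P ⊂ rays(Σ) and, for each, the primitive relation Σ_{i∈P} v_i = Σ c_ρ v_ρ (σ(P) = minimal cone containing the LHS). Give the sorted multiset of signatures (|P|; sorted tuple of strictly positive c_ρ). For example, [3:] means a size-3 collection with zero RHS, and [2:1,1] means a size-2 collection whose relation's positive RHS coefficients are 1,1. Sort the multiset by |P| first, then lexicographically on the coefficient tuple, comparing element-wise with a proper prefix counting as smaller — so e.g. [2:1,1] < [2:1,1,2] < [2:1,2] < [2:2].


Primitive collections (15):

  P = {3,9}:  v_{3} + v_{9} = 0  →  sig = [2:]
  P = {4,8}:  v_{4} + v_{8} = 0  →  sig = [2:]
  P = {5,7}:  v_{5} + v_{7} = 0  →  sig = [2:]
  P = {1,9}:  v_{1} + v_{9} = v_{6}  →  sig = [2:1]
  P = {2,7}:  v_{2} + v_{7} = v_{3}  →  sig = [2:1]
  P = {2,9}:  v_{2} + v_{9} = v_{5}  →  sig = [2:1]
  P = {3,5}:  v_{3} + v_{5} = v_{2}  →  sig = [2:1]
  P = {3,6}:  v_{3} + v_{6} = v_{1}  →  sig = [2:1]
  P = {4,7}:  v_{4} + v_{7} = v_{6}  →  sig = [2:1]
  P = {5,6}:  v_{5} + v_{6} = v_{4}  →  sig = [2:1]
  P = {6,8}:  v_{6} + v_{8} = v_{7}  →  sig = [2:1]
  P = {1,5}:  v_{1} + v_{5} = v_{3} + v_{4}  →  sig = [2:1,1]
  P = {1,8}:  v_{1} + v_{8} = v_{3} + v_{7}  →  sig = [2:1,1]
  P = {2,6}:  v_{2} + v_{6} = v_{3} + v_{4}  →  sig = [2:1,1]
  P = {1,2}:  v_{1} + v_{2} = 2·v_{3} + v_{4}  →  sig = [2:1,2]

Sorted signature multiset PRS(X):
    |P|=2: 15 collections, coeffs (), (), (), (1), (1), (1), (1), (1), (1), (1), (1), (1,1), (1,1), (1,1), (1,2)


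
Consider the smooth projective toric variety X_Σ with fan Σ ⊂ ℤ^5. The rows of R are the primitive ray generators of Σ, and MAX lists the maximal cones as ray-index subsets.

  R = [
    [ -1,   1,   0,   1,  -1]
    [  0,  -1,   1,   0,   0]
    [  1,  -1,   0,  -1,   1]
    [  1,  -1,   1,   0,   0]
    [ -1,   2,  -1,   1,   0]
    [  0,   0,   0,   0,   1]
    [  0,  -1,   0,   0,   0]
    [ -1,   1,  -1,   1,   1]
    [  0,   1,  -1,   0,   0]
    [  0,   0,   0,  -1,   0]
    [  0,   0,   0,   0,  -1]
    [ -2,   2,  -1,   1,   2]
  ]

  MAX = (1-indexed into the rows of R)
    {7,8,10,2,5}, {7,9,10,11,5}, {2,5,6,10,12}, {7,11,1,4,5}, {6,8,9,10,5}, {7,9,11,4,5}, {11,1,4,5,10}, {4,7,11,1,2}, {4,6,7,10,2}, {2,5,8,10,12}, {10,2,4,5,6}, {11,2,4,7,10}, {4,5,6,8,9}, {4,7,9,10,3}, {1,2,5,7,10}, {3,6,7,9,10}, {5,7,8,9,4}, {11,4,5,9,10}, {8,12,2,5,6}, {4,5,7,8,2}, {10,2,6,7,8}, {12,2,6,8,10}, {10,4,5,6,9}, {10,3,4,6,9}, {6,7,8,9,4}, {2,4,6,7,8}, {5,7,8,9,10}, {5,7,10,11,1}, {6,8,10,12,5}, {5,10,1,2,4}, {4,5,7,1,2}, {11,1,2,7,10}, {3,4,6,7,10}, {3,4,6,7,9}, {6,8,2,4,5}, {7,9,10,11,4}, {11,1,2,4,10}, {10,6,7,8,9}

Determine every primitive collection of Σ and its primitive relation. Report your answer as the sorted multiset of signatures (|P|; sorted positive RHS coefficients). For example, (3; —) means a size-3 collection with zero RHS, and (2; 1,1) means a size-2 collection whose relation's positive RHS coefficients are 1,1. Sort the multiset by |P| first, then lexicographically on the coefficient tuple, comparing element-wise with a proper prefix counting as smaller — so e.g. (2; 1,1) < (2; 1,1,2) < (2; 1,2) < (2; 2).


Primitive collections (24):

  P={1,3}:  v_{1} + v_{3} = 0  ⇒ sig = (2; —)
  P={2,9}:  v_{2} + v_{9} = 0  ⇒ sig = (2; —)
  P={6,11}:  v_{6} + v_{11} = 0  ⇒ sig = (2; —)
  P={1,6}:  v_{1} + v_{6} = v_{2} + v_{5}  ⇒ sig = (2; 1,1)
  P={1,9}:  v_{1} + v_{9} = v_{5} + v_{11}  ⇒ sig = (2; 1,1)
  P={3,5}:  v_{3} + v_{5} = v_{6} + v_{9}  ⇒ sig = (2; 1,1)
  P={8,11}:  v_{8} + v_{11} = v_{5} + v_{7}  ⇒ sig = (2; 1,1)
  P={2,3}:  v_{2} + v_{3} = v_{4} + v_{6} + v_{7} + v_{10}  ⇒ sig = (2; 1,1,1,1)
  P={3,11}:  v_{3} + v_{11} = v_{4} + v_{7} + v_{9} + v_{10}  ⇒ sig = (2; 1,1,1,1)
  P={9,12}:  v_{9} + v_{12} = v_{5} + v_{6} + v_{8} + v_{10}  ⇒ sig = (2; 1,1,1,1)
  P={11,12}:  v_{11} + v_{12} = v_{2} + v_{5} + v_{8} + v_{10}  ⇒ sig = (2; 1,1,1,1)
  P={1,8}:  v_{1} + v_{8} = v_{2} + 2·v_{5} + v_{7}  ⇒ sig = (2; 1,1,2)
  P={3,8}:  v_{3} + v_{8} = 2·v_{6} + v_{7} + v_{9}  ⇒ sig = (2; 1,1,2)
  P={3,12}:  v_{3} + v_{12} = 2·v_{6} + v_{8} + v_{10}  ⇒ sig = (2; 1,1,2)
  P={4,12}:  v_{4} + v_{12} = v_{2} + v_{5} + 2·v_{6}  ⇒ sig = (2; 1,1,2)
  P={7,12}:  v_{7} + v_{12} = v_{2} + 2·v_{8} + v_{10}  ⇒ sig = (2; 1,1,2)
  P={1,12}:  v_{1} + v_{12} = 2·v_{2} + 2·v_{5} + v_{8} + v_{10}  ⇒ sig = (2; 1,1,2,2)
  P={2,5,11}:  v_{2} + v_{5} + v_{11} = v_{1}  ⇒ sig = (3; 1)
  P={4,8,10}:  v_{4} + v_{8} + v_{10} = v_{6}  ⇒ sig = (3; 1)
  P={5,6,7}:  v_{5} + v_{6} + v_{7} = v_{8}  ⇒ sig = (3; 1)
  P={4,5,7,10}:  v_{4} + v_{5} + v_{7} + v_{10} = 0  ⇒ sig = (4; —)
  P={1,4,7,10}:  v_{1} + v_{4} + v_{7} + v_{10} = v_{2} + v_{11}  ⇒ sig = (4; 1,1)
  P={2,5,6,8,10}:  v_{2} + v_{5} + v_{6} + v_{8} + v_{10} = v_{12}  ⇒ sig = (5; 1)
  P={4,6,7,9,10}:  v_{4} + v_{6} + v_{7} + v_{9} + v_{10} = v_{3}  ⇒ sig = (5; 1)

so the primitive-relation signature multiset is
{ (2; —) ×3,  (2; 1,1) ×4,  (2; 1,1,1,1) ×4,  (2; 1,1,2) ×5,  (2; 1,1,2,2),  (3; 1) ×3,  (4; —),  (4; 1,1),  (5; 1) ×2 }


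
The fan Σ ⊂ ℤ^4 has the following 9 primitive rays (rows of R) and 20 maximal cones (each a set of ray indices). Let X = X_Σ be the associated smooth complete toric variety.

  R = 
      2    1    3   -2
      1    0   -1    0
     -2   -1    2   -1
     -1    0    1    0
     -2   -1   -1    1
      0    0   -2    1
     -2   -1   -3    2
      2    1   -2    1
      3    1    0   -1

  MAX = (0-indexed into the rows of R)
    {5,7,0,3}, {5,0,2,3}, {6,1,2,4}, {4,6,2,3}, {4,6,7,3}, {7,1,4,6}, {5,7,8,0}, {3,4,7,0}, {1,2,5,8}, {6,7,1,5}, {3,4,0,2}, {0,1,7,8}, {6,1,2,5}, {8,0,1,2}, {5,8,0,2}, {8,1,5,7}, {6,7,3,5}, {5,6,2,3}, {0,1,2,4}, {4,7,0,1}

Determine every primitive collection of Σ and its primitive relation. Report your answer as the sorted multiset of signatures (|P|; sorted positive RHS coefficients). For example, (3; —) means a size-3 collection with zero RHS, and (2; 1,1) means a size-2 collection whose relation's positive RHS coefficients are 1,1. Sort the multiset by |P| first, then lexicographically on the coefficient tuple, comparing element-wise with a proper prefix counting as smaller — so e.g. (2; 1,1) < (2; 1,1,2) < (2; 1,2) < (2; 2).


The 8 primitive collections of Σ (r=9, n=4):

  • {0,6}:  v_{0} + v_{6} = 0  →  sig = (2; —)
  • {1,3}:  v_{1} + v_{3} = 0  →  sig = (2; —)
  • {2,7}:  v_{2} + v_{7} = 0  →  sig = (2; —)
  • {4,5}:  v_{4} + v_{5} = v_{6}  →  sig = (2; 1)
  • {4,8}:  v_{4} + v_{8} = v_{1}  →  sig = (2; 1)
  • {3,8}:  v_{3} + v_{8} = v_{0} + v_{5}  →  sig = (2; 1,1)
  • {6,8}:  v_{6} + v_{8} = v_{1} + v_{5}  →  sig = (2; 1,1)
  • {0,1,5}:  v_{0} + v_{1} + v_{5} = v_{8}  →  sig = (3; 1)

Signatures (|P|; sorted positive RHS coefficients), sorted:
    (2; —)
    (2; —)
    (2; —)
    (2; 1)
    (2; 1)
    (2; 1,1)
    (2; 1,1)
    (3; 1)


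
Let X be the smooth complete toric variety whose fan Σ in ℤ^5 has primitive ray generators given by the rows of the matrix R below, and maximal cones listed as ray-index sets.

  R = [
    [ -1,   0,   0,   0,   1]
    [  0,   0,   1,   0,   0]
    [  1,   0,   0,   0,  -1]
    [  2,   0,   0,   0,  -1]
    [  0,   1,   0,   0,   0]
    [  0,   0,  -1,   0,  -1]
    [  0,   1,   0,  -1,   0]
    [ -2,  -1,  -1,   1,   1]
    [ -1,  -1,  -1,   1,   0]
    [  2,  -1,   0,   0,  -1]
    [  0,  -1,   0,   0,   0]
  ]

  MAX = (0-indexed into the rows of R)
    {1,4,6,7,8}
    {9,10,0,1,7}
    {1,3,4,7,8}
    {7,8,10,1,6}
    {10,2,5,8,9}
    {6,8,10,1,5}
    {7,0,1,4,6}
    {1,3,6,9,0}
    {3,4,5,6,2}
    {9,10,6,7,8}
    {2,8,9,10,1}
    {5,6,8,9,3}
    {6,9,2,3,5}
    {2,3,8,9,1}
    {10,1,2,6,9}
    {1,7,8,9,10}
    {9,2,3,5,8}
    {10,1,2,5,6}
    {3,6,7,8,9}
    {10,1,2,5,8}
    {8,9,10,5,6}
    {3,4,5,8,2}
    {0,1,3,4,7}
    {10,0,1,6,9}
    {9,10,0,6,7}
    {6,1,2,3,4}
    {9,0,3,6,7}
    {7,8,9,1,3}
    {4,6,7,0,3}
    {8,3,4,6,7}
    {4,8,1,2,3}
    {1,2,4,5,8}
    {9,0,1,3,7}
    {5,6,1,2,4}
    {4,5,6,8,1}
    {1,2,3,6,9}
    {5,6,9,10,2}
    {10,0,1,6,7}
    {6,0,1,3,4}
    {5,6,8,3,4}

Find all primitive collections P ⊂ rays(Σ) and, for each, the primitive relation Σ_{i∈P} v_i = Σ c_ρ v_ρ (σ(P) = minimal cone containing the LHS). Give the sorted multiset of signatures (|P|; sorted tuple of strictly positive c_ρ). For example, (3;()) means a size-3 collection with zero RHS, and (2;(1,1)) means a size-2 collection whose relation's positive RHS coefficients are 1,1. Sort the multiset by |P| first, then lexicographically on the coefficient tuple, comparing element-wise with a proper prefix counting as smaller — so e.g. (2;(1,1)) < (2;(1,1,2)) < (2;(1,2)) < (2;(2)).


The 15 primitive collections of Σ (r=11, n=5):

  {0,2}:  v_{0} + v_{2} = 0 — sig = (2;())
  {4,10}:  v_{4} + v_{10} = 0 — sig = (2;())
  {0,8}:  v_{0} + v_{8} = v_{7} — sig = (2;(1))
  {2,7}:  v_{2} + v_{7} = v_{8} — sig = (2;(1))
  {3,10}:  v_{3} + v_{10} = v_{9} — sig = (2;(1))
  {4,9}:  v_{4} + v_{9} = v_{3} — sig = (2;(1))
  {0,5}:  v_{0} + v_{5} = v_{6} + v_{8} — sig = (2;(1,1))
  {5,7}:  v_{5} + v_{7} = v_{6} + 2·v_{8} — sig = (2;(1,2))
  {2,6,8}:  v_{2} + v_{6} + v_{8} = v_{5} — sig = (3;(1))
  {1,5,9}:  v_{1} + v_{5} + v_{9} = 2·v_{2} + v_{10} — sig = (3;(1,2))
  {1,3,5}:  v_{1} + v_{3} + v_{5} = 2·v_{2} — sig = (3;(2))
  {1,3,6,7}:  v_{1} + v_{3} + v_{6} + v_{7} = 0 — sig = (4;())
  {1,3,6,8}:  v_{1} + v_{3} + v_{6} + v_{8} = v_{2} — sig = (4;(1))
  {1,6,7,9}:  v_{1} + v_{6} + v_{7} + v_{9} = v_{10} — sig = (4;(1))
  {1,6,8,9}:  v_{1} + v_{6} + v_{8} + v_{9} = v_{2} + v_{10} — sig = (4;(1,1))

Sorted signature multiset PRS(X):
    (2;())
    (2;())
    (2;(1))
    (2;(1))
    (2;(1))
    (2;(1))
    (2;(1,1))
    (2;(1,2))
    (3;(1))
    (3;(1,2))
    (3;(2))
    (4;())
    (4;(1))
    (4;(1))
    (4;(1,1))


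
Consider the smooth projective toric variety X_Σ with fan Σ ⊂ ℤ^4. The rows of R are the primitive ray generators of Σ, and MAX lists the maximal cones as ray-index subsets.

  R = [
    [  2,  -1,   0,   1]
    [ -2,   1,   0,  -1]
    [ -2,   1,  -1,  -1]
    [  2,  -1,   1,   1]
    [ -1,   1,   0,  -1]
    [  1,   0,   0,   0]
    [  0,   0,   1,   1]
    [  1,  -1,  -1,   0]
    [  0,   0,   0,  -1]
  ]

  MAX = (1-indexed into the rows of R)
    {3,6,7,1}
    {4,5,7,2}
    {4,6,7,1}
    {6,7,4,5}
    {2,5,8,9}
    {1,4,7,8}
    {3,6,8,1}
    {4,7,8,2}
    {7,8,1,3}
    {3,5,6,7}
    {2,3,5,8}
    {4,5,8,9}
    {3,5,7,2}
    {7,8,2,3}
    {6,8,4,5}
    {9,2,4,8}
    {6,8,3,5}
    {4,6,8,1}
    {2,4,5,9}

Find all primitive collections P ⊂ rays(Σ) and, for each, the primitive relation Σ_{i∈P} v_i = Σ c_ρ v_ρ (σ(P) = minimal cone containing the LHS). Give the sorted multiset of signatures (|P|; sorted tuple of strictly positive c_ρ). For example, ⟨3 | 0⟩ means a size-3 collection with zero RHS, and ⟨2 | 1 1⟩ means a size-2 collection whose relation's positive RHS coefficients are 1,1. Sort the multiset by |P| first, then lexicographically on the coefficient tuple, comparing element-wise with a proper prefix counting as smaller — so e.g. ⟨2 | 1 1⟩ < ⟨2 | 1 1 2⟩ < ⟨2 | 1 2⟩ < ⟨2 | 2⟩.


Δ(Σ) — 9 vertices, 11 min non-faces:

  P={1,2}:  v_{1} + v_{2} = 0  so sig = ⟨2 | 0⟩
  P={3,4}:  v_{3} + v_{4} = 0  so sig = ⟨2 | 0⟩
  P={1,5}:  v_{1} + v_{5} = v_{6}  so sig = ⟨2 | 1⟩
  P={2,6}:  v_{2} + v_{6} = v_{5}  so sig = ⟨2 | 1⟩
  P={7,9}:  v_{7} + v_{9} = v_{2} + v_{4}  so sig = ⟨2 | 1 1⟩
  P={1,9}:  v_{1} + v_{9} = v_{4} + v_{5} + v_{8}  so sig = ⟨2 | 1 1 1⟩
  P={3,9}:  v_{3} + v_{9} = v_{2} + v_{5} + v_{8}  so sig = ⟨2 | 1 1 1⟩
  P={6,9}:  v_{6} + v_{9} = v_{4} + 2·v_{5} + v_{8}  so sig = ⟨2 | 1 1 2⟩
  P={5,7,8}:  v_{5} + v_{7} + v_{8} = 0  so sig = ⟨3 | 0⟩
  P={6,7,8}:  v_{6} + v_{7} + v_{8} = v_{1}  so sig = ⟨3 | 1⟩
  P={2,4,5,8}:  v_{2} + v_{4} + v_{5} + v_{8} = v_{9}  so sig = ⟨4 | 1⟩

Signatures (|P|; sorted positive RHS coefficients), sorted:
    |P|=2: 8 collections, coeffs (), (), (1), (1), (1,1), (1,1,1), (1,1,1), (1,1,2)
    |P|=3: 2 collections, coeffs (), (1)
    |P|=4: 1 collection, coeffs (1)


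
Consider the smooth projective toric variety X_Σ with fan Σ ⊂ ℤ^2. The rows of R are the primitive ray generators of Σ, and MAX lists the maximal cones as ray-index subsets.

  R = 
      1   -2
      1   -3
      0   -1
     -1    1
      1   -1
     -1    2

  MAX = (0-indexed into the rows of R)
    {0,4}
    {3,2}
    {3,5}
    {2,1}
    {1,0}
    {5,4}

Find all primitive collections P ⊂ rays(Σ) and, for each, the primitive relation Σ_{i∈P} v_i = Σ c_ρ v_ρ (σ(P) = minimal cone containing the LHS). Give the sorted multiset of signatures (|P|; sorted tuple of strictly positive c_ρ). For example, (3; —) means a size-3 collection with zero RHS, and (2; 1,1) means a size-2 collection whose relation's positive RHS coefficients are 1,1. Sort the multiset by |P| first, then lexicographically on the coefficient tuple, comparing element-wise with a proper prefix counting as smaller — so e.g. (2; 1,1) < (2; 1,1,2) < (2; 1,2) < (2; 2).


9 collections generate NE(X_Σ); each relation:

  P = {0,5}:  v_{0} + v_{5} = 0  ⟹  sig = (2; —)
  P = {3,4}:  v_{3} + v_{4} = 0  ⟹  sig = (2; —)
  P = {0,2}:  v_{0} + v_{2} = v_{1}  ⟹  sig = (2; 1)
  P = {0,3}:  v_{0} + v_{3} = v_{2}  ⟹  sig = (2; 1)
  P = {1,5}:  v_{1} + v_{5} = v_{2}  ⟹  sig = (2; 1)
  P = {2,4}:  v_{2} + v_{4} = v_{0}  ⟹  sig = (2; 1)
  P = {2,5}:  v_{2} + v_{5} = v_{3}  ⟹  sig = (2; 1)
  P = {1,3}:  v_{1} + v_{3} = 2·v_{2}  ⟹  sig = (2; 2)
  P = {1,4}:  v_{1} + v_{4} = 2·v_{0}  ⟹  sig = (2; 2)

so the primitive-relation signature multiset is
    |P|=2: 9 collections, coeffs (), (), (1), (1), (1), (1), (1), (2), (2)


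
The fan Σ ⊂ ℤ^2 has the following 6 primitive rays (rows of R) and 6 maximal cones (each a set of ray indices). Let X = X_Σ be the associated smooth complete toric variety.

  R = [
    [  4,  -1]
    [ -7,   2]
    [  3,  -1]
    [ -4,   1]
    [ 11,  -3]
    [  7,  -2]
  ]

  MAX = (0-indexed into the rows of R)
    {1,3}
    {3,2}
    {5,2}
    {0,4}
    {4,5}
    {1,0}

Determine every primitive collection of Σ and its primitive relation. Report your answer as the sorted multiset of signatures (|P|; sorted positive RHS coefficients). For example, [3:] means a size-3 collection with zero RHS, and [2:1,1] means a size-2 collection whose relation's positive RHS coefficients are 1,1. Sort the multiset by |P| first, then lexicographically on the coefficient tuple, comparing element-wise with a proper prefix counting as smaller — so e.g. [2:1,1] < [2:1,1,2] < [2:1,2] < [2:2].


9 collections generate NE(X_Σ); each relation:

  P = {0,3}:  v_{0} + v_{3} = 0 ; sig = [2:]
  P = {1,5}:  v_{1} + v_{5} = 0 ; sig = [2:]
  P = {0,2}:  v_{0} + v_{2} = v_{5} ; sig = [2:1]
  P = {0,5}:  v_{0} + v_{5} = v_{4} ; sig = [2:1]
  P = {1,2}:  v_{1} + v_{2} = v_{3} ; sig = [2:1]
  P = {1,4}:  v_{1} + v_{4} = v_{0} ; sig = [2:1]
  P = {3,4}:  v_{3} + v_{4} = v_{5} ; sig = [2:1]
  P = {3,5}:  v_{3} + v_{5} = v_{2} ; sig = [2:1]
  P = {2,4}:  v_{2} + v_{4} = 2·v_{5} ; sig = [2:2]

Hence PRS(X_Σ) =
    [2:]
    [2:]
    [2:1]
    [2:1]
    [2:1]
    [2:1]
    [2:1]
    [2:1]
    [2:2]


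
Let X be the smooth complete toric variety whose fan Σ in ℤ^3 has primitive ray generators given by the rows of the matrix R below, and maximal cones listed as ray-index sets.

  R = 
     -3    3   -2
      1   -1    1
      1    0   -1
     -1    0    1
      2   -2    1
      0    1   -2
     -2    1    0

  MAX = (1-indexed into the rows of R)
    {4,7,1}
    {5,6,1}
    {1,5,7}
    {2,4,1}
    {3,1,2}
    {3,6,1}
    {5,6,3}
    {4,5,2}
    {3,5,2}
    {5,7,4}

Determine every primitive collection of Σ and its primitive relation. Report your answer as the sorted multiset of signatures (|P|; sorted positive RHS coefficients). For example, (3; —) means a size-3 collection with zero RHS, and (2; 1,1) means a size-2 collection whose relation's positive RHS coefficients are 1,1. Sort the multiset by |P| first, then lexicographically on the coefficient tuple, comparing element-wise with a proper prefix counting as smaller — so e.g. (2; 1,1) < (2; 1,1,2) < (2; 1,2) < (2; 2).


Δ(Σ) — 7 vertices, 9 min non-faces:

  P = {3,4}:  v_{3} + v_{4} = 0  ⟹  sig = (2; —)
  P = {2,6}:  v_{2} + v_{6} = v_{3}  ⟹  sig = (2; 1)
  P = {2,7}:  v_{2} + v_{7} = v_{4}  ⟹  sig = (2; 1)
  P = {3,7}:  v_{3} + v_{7} = v_{1} + v_{5}  ⟹  sig = (2; 1,1)
  P = {4,6}:  v_{4} + v_{6} = v_{1} + v_{5}  ⟹  sig = (2; 1,1)
  P = {6,7}:  v_{6} + v_{7} = 2·v_{1} + 2·v_{5}  ⟹  sig = (2; 2,2)
  P = {1,2,5}:  v_{1} + v_{2} + v_{5} = 0  ⟹  sig = (3; —)
  P = {1,3,5}:  v_{1} + v_{3} + v_{5} = v_{6}  ⟹  sig = (3; 1)
  P = {1,4,5}:  v_{1} + v_{4} + v_{5} = v_{7}  ⟹  sig = (3; 1)

Hence PRS(X_Σ) =
    (2; —)
    (2; 1)
    (2; 1)
    (2; 1,1)
    (2; 1,1)
    (2; 2,2)
    (3; —)
    (3; 1)
    (3; 1)


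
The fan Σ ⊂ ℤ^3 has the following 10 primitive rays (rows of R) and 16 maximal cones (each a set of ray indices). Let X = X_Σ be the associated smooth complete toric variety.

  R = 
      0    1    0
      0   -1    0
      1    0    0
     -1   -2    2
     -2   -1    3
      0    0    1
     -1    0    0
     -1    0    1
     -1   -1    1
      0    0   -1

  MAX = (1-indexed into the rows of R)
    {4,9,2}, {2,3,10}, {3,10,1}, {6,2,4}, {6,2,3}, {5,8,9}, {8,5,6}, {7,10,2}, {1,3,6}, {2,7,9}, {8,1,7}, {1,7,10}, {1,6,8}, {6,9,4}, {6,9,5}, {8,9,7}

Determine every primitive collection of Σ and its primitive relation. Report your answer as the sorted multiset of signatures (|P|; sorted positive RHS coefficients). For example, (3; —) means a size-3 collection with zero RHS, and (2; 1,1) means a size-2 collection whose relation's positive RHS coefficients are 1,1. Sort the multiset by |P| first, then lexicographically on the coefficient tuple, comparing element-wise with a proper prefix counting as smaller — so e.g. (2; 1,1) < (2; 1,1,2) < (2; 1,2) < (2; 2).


23 collections generate NE(X_Σ); each relation:

  • {1,2}:  v_{1} + v_{2} = 0 — sig = (2; —)
  • {3,7}:  v_{3} + v_{7} = 0 — sig = (2; —)
  • {6,10}:  v_{6} + v_{10} = 0 — sig = (2; —)
  • {1,9}:  v_{1} + v_{9} = v_{8} — sig = (2; 1)
  • {2,8}:  v_{2} + v_{8} = v_{9} — sig = (2; 1)
  • {3,8}:  v_{3} + v_{8} = v_{6} — sig = (2; 1)
  • {6,7}:  v_{6} + v_{7} = v_{8} — sig = (2; 1)
  • {8,10}:  v_{8} + v_{10} = v_{7} — sig = (2; 1)
  • {1,4}:  v_{1} + v_{4} = v_{6} + v_{9} — sig = (2; 1,1)
  • {3,9}:  v_{3} + v_{9} = v_{2} + v_{6} — sig = (2; 1,1)
  • {4,10}:  v_{4} + v_{10} = v_{2} + v_{9} — sig = (2; 1,1)
  • {5,10}:  v_{5} + v_{10} = v_{8} + v_{9} — sig = (2; 1,1)
  • {9,10}:  v_{9} + v_{10} = v_{2} + v_{7} — sig = (2; 1,1)
  • {1,5}:  v_{1} + v_{5} = v_{6} + 2·v_{8} — sig = (2; 1,2)
  • {2,5}:  v_{2} + v_{5} = v_{6} + 2·v_{9} — sig = (2; 1,2)
  • {3,5}:  v_{3} + v_{5} = 2·v_{6} + v_{9} — sig = (2; 1,2)
  • {4,8}:  v_{4} + v_{8} = v_{6} + 2·v_{9} — sig = (2; 1,2)
  • {5,7}:  v_{5} + v_{7} = 2·v_{8} + v_{9} — sig = (2; 1,2)
  • {4,7}:  v_{4} + v_{7} = 2·v_{9} — sig = (2; 2)
  • {3,4}:  v_{3} + v_{4} = 2·v_{2} + 2·v_{6} — sig = (2; 2,2)
  • {4,5}:  v_{4} + v_{5} = 2·v_{6} + 3·v_{9} — sig = (2; 2,3)
  • {2,6,9}:  v_{2} + v_{6} + v_{9} = v_{4} — sig = (3; 1)
  • {6,8,9}:  v_{6} + v_{8} + v_{9} = v_{5} — sig = (3; 1)

Signatures (|P|; sorted positive RHS coefficients), sorted:
    (2; —)
    (2; —)
    (2; —)
    (2; 1)
    (2; 1)
    (2; 1)
    (2; 1)
    (2; 1)
    (2; 1,1)
    (2; 1,1)
    (2; 1,1)
    (2; 1,1)
    (2; 1,1)
    (2; 1,2)
    (2; 1,2)
    (2; 1,2)
    (2; 1,2)
    (2; 1,2)
    (2; 2)
    (2; 2,2)
    (2; 2,3)
    (3; 1)
    (3; 1)


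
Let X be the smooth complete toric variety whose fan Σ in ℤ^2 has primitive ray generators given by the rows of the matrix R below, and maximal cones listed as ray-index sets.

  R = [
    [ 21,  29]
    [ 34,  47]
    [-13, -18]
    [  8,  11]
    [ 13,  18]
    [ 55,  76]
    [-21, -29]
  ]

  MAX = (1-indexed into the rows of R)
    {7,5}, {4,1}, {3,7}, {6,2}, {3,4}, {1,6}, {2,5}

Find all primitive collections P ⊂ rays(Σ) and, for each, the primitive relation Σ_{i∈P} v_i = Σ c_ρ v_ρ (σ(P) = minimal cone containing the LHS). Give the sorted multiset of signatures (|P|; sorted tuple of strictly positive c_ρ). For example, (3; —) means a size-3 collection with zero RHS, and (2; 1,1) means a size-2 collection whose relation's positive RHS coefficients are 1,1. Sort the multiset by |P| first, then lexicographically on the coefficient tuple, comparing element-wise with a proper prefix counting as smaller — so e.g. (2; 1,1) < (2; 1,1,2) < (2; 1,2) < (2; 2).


Primitive collections (14):

  P = {1,7}:  v_{1} + v_{7} = 0  →  sig = (2; —)
  P = {3,5}:  v_{3} + v_{5} = 0  →  sig = (2; —)
  P = {1,2}:  v_{1} + v_{2} = v_{6}  →  sig = (2; 1)
  P = {1,3}:  v_{1} + v_{3} = v_{4}  →  sig = (2; 1)
  P = {1,5}:  v_{1} + v_{5} = v_{2}  →  sig = (2; 1)
  P = {2,3}:  v_{2} + v_{3} = v_{1}  →  sig = (2; 1)
  P = {2,7}:  v_{2} + v_{7} = v_{5}  →  sig = (2; 1)
  P = {4,5}:  v_{4} + v_{5} = v_{1}  →  sig = (2; 1)
  P = {4,7}:  v_{4} + v_{7} = v_{3}  →  sig = (2; 1)
  P = {6,7}:  v_{6} + v_{7} = v_{2}  →  sig = (2; 1)
  P = {2,4}:  v_{2} + v_{4} = 2·v_{1}  →  sig = (2; 2)
  P = {3,6}:  v_{3} + v_{6} = 2·v_{1}  →  sig = (2; 2)
  P = {5,6}:  v_{5} + v_{6} = 2·v_{2}  →  sig = (2; 2)
  P = {4,6}:  v_{4} + v_{6} = 3·v_{1}  →  sig = (2; 3)

Signatures (|P|; sorted positive RHS coefficients), sorted:
[(2; —), (2; —), (2; 1), (2; 1), (2; 1), (2; 1), (2; 1), (2; 1), (2; 1), (2; 1), (2; 2), (2; 2), (2; 2), (2; 3)]


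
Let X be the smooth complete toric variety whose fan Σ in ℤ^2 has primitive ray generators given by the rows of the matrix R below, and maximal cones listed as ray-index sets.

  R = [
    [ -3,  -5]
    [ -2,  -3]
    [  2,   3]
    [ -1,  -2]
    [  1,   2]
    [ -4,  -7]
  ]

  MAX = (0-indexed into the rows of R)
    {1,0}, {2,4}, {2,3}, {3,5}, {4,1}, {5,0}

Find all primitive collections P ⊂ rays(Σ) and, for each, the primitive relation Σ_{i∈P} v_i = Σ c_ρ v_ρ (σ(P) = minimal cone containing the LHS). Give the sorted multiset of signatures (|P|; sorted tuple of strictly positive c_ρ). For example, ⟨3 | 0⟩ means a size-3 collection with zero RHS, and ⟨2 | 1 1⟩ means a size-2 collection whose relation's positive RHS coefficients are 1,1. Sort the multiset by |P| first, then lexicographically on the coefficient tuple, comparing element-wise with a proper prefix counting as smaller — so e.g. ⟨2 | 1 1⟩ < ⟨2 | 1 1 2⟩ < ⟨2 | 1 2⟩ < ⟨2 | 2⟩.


9 collections generate NE(X_Σ); each relation:

  • {1,2}:  v_{1} + v_{2} = 0  ⟹  sig = ⟨2 | 0⟩
  • {3,4}:  v_{3} + v_{4} = 0  ⟹  sig = ⟨2 | 0⟩
  • {0,2}:  v_{0} + v_{2} = v_{3}  ⟹  sig = ⟨2 | 1⟩
  • {0,3}:  v_{0} + v_{3} = v_{5}  ⟹  sig = ⟨2 | 1⟩
  • {0,4}:  v_{0} + v_{4} = v_{1}  ⟹  sig = ⟨2 | 1⟩
  • {1,3}:  v_{1} + v_{3} = v_{0}  ⟹  sig = ⟨2 | 1⟩
  • {4,5}:  v_{4} + v_{5} = v_{0}  ⟹  sig = ⟨2 | 1⟩
  • {1,5}:  v_{1} + v_{5} = 2·v_{0}  ⟹  sig = ⟨2 | 2⟩
  • {2,5}:  v_{2} + v_{5} = 2·v_{3}  ⟹  sig = ⟨2 | 2⟩

Signatures (|P|; sorted positive RHS coefficients), sorted:
    ⟨2 | 0⟩
    ⟨2 | 0⟩
    ⟨2 | 1⟩
    ⟨2 | 1⟩
    ⟨2 | 1⟩
    ⟨2 | 1⟩
    ⟨2 | 1⟩
    ⟨2 | 2⟩
    ⟨2 | 2⟩
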